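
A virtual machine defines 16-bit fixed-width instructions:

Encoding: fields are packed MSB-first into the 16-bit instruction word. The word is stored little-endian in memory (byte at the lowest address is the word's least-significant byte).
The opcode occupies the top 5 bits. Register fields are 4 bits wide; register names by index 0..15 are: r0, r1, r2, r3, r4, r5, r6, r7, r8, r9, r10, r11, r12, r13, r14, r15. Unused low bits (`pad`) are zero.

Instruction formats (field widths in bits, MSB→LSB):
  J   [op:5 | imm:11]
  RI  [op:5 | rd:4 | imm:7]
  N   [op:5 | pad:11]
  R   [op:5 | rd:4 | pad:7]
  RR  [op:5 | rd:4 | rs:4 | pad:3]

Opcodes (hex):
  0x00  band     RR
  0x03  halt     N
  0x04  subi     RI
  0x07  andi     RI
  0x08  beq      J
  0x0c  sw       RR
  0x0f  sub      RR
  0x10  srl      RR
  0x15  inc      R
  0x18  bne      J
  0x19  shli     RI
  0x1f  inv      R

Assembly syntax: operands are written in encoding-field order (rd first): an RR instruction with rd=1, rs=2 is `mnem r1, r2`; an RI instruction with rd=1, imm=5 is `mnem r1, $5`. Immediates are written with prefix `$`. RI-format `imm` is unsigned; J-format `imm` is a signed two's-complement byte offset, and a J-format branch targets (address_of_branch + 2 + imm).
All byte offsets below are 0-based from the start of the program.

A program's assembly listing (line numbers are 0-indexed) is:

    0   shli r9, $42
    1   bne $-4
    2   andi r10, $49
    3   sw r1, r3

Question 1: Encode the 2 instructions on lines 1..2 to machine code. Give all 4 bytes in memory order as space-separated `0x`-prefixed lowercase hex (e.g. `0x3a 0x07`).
L1: bne op=0x18:5|imm=-4:11 ⇒ 0xc7fc ⇒ little fc c7
L2: andi op=0x7:5|rd=10:4|imm=49:7 ⇒ 0x3d31 ⇒ little 31 3d

0xfc 0xc7 0x31 0x3d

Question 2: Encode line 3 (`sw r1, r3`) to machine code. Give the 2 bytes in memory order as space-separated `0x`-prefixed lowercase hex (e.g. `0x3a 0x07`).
0x98 0x60

L3: sw op=0xc:5|rd=1:4|rs=3:4|pad=0:3 ⇒ 0x6098 ⇒ little 98 60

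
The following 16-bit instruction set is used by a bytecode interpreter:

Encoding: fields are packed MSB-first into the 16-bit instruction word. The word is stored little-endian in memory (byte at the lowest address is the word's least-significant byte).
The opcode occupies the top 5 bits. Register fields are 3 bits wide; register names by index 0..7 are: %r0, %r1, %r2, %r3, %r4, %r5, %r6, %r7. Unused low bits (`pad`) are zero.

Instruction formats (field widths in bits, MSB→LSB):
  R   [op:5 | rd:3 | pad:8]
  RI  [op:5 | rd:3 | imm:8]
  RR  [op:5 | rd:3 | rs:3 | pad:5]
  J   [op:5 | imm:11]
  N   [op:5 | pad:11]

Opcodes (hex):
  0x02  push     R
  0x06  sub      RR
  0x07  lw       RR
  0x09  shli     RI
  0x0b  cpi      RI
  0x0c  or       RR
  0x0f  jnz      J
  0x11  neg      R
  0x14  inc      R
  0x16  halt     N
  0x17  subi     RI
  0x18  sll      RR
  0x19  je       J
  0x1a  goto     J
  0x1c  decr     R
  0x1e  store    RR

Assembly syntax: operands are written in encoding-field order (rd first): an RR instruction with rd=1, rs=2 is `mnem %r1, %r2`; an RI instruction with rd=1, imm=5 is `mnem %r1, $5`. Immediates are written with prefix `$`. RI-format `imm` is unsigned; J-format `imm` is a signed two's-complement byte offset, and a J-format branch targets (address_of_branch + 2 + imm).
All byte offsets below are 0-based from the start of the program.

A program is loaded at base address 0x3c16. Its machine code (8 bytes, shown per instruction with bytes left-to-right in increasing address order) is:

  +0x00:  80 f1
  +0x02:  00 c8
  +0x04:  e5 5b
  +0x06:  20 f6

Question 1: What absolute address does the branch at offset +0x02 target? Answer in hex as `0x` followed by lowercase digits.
0x3c1a

[02] 00 c8 → 0xc800
  op=0xc800>>11=0x19 ⇒ je (J)
  imm: (w>>0)&0x7ff=0x0 → $0
  target = base 0x3c16 + off 0x02 + 2 + imm 0 = 0x3c1a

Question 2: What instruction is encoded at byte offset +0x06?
store %r6, %r1

[06] 20 f6 → 0xf620
  top 5b → 0x1e → store [RR]
  rd@[10:8]=0x6 ⇒ %r6
  rs@[7:5]=0x1 ⇒ %r1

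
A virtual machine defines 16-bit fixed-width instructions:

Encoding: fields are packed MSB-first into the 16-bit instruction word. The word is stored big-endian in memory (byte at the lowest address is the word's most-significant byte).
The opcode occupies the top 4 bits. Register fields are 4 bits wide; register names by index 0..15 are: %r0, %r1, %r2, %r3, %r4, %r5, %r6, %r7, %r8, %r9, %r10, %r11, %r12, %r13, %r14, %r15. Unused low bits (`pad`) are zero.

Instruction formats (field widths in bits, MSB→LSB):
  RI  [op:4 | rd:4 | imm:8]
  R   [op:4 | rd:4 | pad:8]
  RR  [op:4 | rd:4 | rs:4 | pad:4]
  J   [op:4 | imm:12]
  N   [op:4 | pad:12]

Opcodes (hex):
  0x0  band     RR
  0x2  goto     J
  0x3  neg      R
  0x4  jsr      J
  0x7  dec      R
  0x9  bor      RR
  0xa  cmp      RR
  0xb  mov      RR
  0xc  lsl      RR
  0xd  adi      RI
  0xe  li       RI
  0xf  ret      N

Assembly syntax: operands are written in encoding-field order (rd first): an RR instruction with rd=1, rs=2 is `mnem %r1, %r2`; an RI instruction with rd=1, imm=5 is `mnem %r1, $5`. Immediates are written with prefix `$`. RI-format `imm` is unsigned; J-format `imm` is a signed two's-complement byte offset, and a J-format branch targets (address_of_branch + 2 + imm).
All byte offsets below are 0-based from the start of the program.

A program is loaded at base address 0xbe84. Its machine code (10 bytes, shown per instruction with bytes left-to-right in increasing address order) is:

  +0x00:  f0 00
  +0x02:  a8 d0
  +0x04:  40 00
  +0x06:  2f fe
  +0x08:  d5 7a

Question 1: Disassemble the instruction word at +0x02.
off 0x02: read a8 d0 as big → 0xa8d0
  opcode bits[15:12]=0xa: cmp/RR
  rd@[11:8]=0x8 ⇒ %r8
  rs@[7:4]=0xd ⇒ %r13

cmp %r8, %r13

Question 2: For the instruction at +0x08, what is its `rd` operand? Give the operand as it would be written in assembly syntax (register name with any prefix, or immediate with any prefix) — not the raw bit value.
%r5

+0x08: d5 7a ⇒ word 0xd57a (big)
  op=0xd57a>>12=0xd ⇒ adi (RI)
  rd@[11:8]=0x5 ⇒ %r5
  imm@[7:0]=0x7a ⇒ $122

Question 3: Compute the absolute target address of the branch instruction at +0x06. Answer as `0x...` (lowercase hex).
0xbe8a

off 0x06: read 2f fe as big → 0x2ffe
  opcode bits[15:12]=0x2: goto/J
  imm@[11:0]=0xffe (s12→-2) ⇒ $-2
  target = base 0xbe84 + off 0x06 + 2 + imm -2 = 0xbe8a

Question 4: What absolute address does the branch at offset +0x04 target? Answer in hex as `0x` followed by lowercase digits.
0xbe8a

off 0x04: read 40 00 as big → 0x4000
  op=0x4000>>12=0x4 ⇒ jsr (J)
  imm: (w>>0)&0xfff=0x0 → $0
  target = base 0xbe84 + off 0x04 + 2 + imm 0 = 0xbe8a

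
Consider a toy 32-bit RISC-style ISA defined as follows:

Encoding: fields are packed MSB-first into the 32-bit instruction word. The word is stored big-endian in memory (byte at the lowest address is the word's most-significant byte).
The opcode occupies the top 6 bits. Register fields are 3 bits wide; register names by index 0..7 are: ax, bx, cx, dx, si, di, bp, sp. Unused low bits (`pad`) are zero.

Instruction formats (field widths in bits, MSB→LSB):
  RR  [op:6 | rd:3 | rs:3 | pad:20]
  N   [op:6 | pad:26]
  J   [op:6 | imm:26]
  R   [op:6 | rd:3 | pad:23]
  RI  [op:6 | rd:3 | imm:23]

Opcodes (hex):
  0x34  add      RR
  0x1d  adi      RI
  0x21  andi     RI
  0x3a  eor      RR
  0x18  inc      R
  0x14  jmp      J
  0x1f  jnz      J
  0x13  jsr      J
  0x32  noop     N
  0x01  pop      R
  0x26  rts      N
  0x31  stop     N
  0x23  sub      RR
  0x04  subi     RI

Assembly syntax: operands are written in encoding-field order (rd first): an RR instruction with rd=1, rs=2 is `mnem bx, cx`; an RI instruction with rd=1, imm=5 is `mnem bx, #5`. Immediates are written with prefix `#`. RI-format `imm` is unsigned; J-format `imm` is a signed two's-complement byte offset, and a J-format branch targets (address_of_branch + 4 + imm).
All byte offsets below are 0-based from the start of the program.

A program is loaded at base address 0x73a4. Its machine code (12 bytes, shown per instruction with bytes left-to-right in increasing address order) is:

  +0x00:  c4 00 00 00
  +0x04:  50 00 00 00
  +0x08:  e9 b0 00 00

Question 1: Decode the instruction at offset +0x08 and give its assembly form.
eor dx, dx

[08] e9 b0 00 00 → 0xe9b00000
  opcode bits[31:26]=0x3a: eor/RR
  rd@[25:23]=0x3 ⇒ dx
  rs@[22:20]=0x3 ⇒ dx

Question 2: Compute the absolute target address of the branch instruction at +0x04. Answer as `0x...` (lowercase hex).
0x73ac

@+04  big-endian(50 00 00 00) = 0x50000000
  opcode bits[31:26]=0x14: jmp/J
  imm: (w>>0)&0x3ffffff=0x0 → #0
  target = base 0x73a4 + off 0x04 + 4 + imm 0 = 0x73ac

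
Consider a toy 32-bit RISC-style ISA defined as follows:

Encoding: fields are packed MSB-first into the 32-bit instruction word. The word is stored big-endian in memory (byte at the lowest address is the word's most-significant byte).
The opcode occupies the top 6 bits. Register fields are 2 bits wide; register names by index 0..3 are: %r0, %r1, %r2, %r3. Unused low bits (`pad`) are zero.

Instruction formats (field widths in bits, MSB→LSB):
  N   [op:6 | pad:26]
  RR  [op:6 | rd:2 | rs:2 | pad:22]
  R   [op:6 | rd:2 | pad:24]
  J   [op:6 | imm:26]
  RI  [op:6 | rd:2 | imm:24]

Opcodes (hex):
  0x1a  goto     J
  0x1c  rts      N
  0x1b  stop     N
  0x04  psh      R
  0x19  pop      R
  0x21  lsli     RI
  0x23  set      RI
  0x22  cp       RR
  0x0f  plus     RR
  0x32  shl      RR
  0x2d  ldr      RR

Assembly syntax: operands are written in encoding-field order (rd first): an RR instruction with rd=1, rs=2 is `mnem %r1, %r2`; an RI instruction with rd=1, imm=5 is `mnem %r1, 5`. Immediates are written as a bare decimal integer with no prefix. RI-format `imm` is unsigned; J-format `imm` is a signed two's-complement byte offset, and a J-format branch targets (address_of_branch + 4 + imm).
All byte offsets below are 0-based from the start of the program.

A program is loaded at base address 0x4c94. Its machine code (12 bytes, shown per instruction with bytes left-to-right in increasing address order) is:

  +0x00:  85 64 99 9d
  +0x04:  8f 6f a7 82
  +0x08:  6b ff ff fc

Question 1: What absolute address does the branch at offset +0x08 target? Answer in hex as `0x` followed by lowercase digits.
0x4c9c

off 0x08: read 6b ff ff fc as big → 0x6bfffffc
  op=0x6bfffffc>>26=0x1a ⇒ goto (J)
  imm@[25:0]=0x3fffffc (s26→-4) ⇒ -4
  target = base 0x4c94 + off 0x08 + 4 + imm -4 = 0x4c9c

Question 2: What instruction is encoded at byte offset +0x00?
off 0x00: read 85 64 99 9d as big → 0x8564999d
  op=0x8564999d>>26=0x21 ⇒ lsli (RI)
  rd@[25:24]=0x1 ⇒ %r1
  imm@[23:0]=0x64999d ⇒ 6592925

lsli %r1, 6592925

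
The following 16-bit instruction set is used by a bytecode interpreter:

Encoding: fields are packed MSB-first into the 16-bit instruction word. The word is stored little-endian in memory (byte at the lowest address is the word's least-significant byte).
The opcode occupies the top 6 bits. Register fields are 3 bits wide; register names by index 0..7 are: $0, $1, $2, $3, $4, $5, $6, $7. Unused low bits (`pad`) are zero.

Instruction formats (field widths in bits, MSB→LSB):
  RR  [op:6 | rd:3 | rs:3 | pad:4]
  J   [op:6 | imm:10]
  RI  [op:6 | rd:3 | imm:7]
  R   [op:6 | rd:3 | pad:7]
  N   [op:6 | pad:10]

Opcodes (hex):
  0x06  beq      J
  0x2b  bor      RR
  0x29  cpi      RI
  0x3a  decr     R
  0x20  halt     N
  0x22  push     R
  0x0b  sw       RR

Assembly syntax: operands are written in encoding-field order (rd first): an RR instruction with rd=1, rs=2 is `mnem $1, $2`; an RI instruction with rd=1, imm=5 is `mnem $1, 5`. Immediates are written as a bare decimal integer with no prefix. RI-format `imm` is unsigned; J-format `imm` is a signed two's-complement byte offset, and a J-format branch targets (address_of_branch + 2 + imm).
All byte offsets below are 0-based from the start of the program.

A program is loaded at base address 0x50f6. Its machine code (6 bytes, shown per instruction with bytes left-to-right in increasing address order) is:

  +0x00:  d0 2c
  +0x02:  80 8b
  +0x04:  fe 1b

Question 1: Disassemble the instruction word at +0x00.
sw $1, $5

off 0x00: read d0 2c as little → 0x2cd0
  opcode bits[15:10]=0xb: sw/RR
  rd@[9:7]=0x1 ⇒ $1
  rs@[6:4]=0x5 ⇒ $5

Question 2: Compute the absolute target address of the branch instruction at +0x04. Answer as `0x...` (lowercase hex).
0x50fa

+0x04: fe 1b ⇒ word 0x1bfe (little)
  opcode bits[15:10]=0x6: beq/J
  [9:0] imm=1022 (s10→-2) = -2
  target = base 0x50f6 + off 0x04 + 2 + imm -2 = 0x50fa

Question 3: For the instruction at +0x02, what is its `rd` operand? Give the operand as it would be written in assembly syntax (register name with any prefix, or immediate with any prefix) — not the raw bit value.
$7

+0x02: 80 8b ⇒ word 0x8b80 (little)
  opcode bits[15:10]=0x22: push/R
  rd: (w>>7)&0x7=0x7 → $7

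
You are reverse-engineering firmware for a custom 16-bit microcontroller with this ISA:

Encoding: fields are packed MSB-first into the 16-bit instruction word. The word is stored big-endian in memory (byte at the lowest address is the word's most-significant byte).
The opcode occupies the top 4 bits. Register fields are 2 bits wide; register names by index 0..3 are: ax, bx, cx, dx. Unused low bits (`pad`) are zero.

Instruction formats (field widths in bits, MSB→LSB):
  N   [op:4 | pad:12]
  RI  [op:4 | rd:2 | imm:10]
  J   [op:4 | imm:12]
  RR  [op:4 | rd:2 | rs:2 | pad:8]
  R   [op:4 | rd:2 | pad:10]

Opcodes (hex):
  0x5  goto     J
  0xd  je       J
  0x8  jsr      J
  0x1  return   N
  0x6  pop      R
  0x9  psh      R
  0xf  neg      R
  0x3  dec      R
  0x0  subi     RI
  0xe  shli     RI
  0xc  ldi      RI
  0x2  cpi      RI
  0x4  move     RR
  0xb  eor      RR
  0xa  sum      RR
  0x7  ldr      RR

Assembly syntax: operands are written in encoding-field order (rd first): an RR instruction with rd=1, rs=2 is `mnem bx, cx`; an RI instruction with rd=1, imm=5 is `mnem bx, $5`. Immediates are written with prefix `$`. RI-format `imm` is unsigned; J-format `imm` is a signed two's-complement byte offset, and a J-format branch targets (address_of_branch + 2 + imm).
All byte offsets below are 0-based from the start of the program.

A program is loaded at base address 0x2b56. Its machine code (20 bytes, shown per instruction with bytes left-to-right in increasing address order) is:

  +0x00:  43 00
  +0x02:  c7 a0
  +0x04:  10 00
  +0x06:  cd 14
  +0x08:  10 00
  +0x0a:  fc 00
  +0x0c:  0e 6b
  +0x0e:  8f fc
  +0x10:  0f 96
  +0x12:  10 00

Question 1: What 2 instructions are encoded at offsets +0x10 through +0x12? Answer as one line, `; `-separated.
[10] 0f 96 → 0x0f96
  opcode bits[15:12]=0x0: subi/RI
  rd@[11:10]=0x3 ⇒ dx
  imm@[9:0]=0x396 ⇒ $918
[12] 10 00 → 0x1000
  opcode bits[15:12]=0x1: return/N

subi dx, $918; return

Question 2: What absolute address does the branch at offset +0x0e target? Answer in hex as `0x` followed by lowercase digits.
0x2b62

off 0x0e: read 8f fc as big → 0x8ffc
  top 4b → 0x8 → jsr [J]
  [11:0] imm=4092 (s12→-4) = $-4
  target = base 0x2b56 + off 0x0e + 2 + imm -4 = 0x2b62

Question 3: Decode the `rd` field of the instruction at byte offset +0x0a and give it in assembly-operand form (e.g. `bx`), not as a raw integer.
dx

[0a] fc 00 → 0xfc00
  op=0xfc00>>12=0xf ⇒ neg (R)
  rd: (w>>10)&0x3=0x3 → dx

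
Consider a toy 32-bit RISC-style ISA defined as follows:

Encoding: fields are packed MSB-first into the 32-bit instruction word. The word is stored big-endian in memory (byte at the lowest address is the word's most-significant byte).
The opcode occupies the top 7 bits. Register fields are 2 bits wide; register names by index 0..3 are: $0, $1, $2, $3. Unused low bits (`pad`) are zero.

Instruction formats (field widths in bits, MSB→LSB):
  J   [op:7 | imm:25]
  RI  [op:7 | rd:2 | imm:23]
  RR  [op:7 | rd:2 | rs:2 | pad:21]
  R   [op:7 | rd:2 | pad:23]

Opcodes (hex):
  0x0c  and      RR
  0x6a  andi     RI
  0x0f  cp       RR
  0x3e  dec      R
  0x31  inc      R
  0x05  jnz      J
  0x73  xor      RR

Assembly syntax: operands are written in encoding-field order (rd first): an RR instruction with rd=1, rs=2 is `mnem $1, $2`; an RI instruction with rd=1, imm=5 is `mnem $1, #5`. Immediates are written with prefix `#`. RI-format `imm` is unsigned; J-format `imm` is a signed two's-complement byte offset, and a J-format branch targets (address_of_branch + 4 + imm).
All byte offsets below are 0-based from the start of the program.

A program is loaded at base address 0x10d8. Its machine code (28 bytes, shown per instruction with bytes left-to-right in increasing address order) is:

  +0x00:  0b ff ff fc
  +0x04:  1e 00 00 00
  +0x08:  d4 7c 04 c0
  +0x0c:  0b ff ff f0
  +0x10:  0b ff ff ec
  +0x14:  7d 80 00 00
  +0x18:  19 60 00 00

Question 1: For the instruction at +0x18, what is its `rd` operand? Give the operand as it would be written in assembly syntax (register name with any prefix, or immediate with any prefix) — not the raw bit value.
off 0x18: read 19 60 00 00 as big → 0x19600000
  top 7b → 0xc → and [RR]
  rd: (w>>23)&0x3=0x2 → $2
  rs: (w>>21)&0x3=0x3 → $3

$2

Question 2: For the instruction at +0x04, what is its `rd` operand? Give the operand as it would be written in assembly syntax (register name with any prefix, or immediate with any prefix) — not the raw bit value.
$0

off 0x04: read 1e 00 00 00 as big → 0x1e000000
  op=0x1e000000>>25=0xf ⇒ cp (RR)
  rd: (w>>23)&0x3=0x0 → $0
  rs: (w>>21)&0x3=0x0 → $0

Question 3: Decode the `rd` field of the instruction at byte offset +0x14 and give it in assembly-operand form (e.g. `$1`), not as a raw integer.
[14] 7d 80 00 00 → 0x7d800000
  top 7b → 0x3e → dec [R]
  rd: (w>>23)&0x3=0x3 → $3

$3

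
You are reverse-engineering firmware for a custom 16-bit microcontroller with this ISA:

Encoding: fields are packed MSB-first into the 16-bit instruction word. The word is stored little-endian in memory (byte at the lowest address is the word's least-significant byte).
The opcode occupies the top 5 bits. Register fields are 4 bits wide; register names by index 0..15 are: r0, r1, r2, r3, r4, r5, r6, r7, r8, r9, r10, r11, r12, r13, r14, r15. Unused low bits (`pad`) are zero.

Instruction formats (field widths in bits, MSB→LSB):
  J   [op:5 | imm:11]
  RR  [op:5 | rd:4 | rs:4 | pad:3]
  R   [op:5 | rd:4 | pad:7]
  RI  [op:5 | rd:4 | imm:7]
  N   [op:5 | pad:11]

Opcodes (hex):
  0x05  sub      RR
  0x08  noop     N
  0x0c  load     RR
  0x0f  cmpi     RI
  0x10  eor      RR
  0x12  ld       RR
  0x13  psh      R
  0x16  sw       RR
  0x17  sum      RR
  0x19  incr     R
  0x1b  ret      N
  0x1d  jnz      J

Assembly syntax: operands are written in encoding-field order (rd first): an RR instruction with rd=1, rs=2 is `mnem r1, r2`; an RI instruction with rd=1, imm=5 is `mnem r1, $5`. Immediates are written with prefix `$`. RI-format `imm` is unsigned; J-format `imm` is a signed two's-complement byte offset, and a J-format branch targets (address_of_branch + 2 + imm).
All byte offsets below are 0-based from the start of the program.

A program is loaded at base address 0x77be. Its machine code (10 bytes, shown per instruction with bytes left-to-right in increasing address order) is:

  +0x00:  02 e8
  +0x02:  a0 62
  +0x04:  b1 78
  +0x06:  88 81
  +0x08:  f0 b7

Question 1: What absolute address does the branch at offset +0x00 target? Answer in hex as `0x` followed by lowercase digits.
0x77c2

off 0x00: read 02 e8 as little → 0xe802
  top 5b → 0x1d → jnz [J]
  imm@[10:0]=0x2 ⇒ $2
  target = base 0x77be + off 0x00 + 2 + imm 2 = 0x77c2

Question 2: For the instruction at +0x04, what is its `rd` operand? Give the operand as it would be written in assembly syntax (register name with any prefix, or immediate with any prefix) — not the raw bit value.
r1

+0x04: b1 78 ⇒ word 0x78b1 (little)
  op=0x78b1>>11=0xf ⇒ cmpi (RI)
  rd@[10:7]=0x1 ⇒ r1
  imm@[6:0]=0x31 ⇒ $49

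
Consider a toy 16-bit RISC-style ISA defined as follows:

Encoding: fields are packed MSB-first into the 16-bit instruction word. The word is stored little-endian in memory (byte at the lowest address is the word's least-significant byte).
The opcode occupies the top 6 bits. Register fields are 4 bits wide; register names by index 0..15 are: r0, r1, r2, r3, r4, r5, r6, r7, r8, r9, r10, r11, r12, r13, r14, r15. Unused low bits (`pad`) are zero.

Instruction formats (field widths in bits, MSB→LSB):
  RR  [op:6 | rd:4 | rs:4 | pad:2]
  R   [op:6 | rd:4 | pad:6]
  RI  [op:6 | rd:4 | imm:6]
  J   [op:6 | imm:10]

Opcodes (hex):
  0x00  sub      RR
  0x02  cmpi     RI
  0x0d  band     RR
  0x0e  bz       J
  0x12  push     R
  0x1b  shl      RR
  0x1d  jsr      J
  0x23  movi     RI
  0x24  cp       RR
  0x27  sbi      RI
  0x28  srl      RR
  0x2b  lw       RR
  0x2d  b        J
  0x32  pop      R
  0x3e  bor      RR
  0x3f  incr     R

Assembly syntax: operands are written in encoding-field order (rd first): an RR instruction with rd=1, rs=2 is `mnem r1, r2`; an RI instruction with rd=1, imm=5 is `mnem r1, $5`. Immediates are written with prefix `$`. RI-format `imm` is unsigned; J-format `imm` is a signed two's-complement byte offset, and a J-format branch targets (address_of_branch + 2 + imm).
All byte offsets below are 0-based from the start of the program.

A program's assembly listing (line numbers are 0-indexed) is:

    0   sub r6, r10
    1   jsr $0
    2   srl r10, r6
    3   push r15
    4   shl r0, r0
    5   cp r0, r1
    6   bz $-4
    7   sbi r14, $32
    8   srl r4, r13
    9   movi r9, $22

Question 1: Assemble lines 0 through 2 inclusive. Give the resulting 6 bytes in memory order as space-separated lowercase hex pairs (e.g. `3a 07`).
L0: sub op=0x0:6|rd=6:4|rs=10:4|pad=0:2 ⇒ 0x01a8 ⇒ little a8 01
L1: jsr op=0x1d:6|imm=0:10 ⇒ 0x7400 ⇒ little 00 74
L2: srl op=0x28:6|rd=10:4|rs=6:4|pad=0:2 ⇒ 0xa298 ⇒ little 98 a2

a8 01 00 74 98 a2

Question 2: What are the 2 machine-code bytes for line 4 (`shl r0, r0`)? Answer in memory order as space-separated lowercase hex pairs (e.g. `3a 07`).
00 6c

4. shl fields op=0x1b:6|rd=0:4|rs=0:4|pad=0:2 → word 6c00h → 00 6c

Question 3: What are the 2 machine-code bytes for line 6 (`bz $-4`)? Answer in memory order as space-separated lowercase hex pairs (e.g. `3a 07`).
6. bz fields op=0xe:6|imm=-4:10 → word 3bfch → fc 3b

fc 3b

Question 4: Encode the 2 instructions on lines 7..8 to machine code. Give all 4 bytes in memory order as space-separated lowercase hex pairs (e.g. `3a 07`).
a0 9f 34 a1

7. sbi fields op=0x27:6|rd=14:4|imm=32:6 → word 9fa0h → a0 9f
8. srl fields op=0x28:6|rd=4:4|rs=13:4|pad=0:2 → word a134h → 34 a1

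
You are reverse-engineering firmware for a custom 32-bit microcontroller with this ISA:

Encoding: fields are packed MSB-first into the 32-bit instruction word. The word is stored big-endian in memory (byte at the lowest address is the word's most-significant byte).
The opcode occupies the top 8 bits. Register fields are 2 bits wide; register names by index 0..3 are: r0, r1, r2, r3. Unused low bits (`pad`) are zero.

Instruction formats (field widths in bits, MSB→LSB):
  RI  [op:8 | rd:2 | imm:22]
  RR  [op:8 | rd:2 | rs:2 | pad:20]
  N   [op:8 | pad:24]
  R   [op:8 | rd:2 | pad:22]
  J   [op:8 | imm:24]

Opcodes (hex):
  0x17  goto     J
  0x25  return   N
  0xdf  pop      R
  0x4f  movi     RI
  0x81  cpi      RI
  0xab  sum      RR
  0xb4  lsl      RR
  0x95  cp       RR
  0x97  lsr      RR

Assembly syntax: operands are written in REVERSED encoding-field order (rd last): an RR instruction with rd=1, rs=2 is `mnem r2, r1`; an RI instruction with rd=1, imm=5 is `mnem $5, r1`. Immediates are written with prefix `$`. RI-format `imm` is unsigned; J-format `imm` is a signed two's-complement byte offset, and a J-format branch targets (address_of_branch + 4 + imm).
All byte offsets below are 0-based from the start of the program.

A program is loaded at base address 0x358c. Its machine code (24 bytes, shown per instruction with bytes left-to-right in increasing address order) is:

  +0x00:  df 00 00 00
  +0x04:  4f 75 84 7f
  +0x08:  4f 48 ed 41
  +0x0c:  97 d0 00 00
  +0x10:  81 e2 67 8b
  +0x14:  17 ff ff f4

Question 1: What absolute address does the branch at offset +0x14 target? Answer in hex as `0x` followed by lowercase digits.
0x3598

+0x14: 17 ff ff f4 ⇒ word 0x17fffff4 (big)
  opcode bits[31:24]=0x17: goto/J
  imm: (w>>0)&0xffffff=0xfffff4 (s24→-12) → $-12
  target = base 0x358c + off 0x14 + 4 + imm -12 = 0x3598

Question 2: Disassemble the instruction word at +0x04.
movi $3507327, r1

[04] 4f 75 84 7f → 0x4f75847f
  opcode bits[31:24]=0x4f: movi/RI
  rd@[23:22]=0x1 ⇒ r1
  imm@[21:0]=0x35847f ⇒ $3507327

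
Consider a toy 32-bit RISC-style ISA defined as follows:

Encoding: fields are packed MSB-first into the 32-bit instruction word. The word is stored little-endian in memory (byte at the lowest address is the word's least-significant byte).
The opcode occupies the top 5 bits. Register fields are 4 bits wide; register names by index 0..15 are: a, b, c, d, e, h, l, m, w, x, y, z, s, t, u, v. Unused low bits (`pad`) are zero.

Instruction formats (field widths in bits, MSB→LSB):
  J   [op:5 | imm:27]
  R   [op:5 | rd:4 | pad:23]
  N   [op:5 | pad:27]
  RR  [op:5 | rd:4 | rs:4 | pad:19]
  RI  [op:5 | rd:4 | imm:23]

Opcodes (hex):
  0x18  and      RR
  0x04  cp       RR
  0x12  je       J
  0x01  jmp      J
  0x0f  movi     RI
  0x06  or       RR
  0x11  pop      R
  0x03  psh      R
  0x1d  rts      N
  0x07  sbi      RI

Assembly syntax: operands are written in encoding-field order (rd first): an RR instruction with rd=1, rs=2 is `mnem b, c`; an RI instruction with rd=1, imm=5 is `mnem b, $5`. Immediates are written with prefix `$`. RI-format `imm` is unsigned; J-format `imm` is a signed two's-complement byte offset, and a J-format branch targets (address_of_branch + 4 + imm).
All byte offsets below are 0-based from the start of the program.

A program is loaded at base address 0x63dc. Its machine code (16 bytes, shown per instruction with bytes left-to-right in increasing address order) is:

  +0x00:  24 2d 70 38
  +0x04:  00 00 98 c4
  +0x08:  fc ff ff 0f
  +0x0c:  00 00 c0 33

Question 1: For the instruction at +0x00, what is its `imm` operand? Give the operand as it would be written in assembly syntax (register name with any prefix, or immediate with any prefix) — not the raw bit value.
off 0x00: read 24 2d 70 38 as little → 0x38702d24
  top 5b → 0x7 → sbi [RI]
  [26:23] rd=0 = a
  [22:0] imm=7351588 = $7351588

$7351588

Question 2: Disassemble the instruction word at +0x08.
jmp $-4

+0x08: fc ff ff 0f ⇒ word 0x0ffffffc (little)
  opcode bits[31:27]=0x1: jmp/J
  imm@[26:0]=0x7fffffc (s27→-4) ⇒ $-4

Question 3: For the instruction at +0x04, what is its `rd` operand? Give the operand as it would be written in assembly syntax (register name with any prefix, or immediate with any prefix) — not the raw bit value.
[04] 00 00 98 c4 → 0xc4980000
  opcode bits[31:27]=0x18: and/RR
  rd: (w>>23)&0xf=0x9 → x
  rs: (w>>19)&0xf=0x3 → d

x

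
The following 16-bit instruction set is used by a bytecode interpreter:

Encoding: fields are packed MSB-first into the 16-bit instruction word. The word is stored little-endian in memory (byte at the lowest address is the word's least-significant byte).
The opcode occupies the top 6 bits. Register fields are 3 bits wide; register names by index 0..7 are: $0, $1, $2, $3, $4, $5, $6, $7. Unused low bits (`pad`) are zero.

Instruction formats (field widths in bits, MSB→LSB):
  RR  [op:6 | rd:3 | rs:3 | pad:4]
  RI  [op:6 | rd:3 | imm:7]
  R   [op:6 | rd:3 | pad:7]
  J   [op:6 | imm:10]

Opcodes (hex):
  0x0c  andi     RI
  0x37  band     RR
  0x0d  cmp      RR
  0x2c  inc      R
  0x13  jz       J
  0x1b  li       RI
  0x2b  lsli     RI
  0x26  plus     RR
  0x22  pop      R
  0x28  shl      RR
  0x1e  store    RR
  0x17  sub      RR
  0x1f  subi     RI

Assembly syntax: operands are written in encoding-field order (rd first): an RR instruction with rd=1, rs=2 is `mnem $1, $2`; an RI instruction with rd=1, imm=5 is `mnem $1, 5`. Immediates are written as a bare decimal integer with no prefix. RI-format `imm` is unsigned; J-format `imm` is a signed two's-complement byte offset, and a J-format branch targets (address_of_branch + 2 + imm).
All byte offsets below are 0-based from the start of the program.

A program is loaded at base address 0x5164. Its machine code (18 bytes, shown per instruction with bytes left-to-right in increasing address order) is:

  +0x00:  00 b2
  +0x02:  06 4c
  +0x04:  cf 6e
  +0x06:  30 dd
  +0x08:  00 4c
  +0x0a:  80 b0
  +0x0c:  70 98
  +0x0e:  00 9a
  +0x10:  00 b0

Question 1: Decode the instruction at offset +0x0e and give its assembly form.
+0x0e: 00 9a ⇒ word 0x9a00 (little)
  top 6b → 0x26 → plus [RR]
  rd@[9:7]=0x4 ⇒ $4
  rs@[6:4]=0x0 ⇒ $0

plus $4, $0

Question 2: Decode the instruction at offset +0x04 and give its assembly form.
[04] cf 6e → 0x6ecf
  top 6b → 0x1b → li [RI]
  [9:7] rd=5 = $5
  [6:0] imm=79 = 79

li $5, 79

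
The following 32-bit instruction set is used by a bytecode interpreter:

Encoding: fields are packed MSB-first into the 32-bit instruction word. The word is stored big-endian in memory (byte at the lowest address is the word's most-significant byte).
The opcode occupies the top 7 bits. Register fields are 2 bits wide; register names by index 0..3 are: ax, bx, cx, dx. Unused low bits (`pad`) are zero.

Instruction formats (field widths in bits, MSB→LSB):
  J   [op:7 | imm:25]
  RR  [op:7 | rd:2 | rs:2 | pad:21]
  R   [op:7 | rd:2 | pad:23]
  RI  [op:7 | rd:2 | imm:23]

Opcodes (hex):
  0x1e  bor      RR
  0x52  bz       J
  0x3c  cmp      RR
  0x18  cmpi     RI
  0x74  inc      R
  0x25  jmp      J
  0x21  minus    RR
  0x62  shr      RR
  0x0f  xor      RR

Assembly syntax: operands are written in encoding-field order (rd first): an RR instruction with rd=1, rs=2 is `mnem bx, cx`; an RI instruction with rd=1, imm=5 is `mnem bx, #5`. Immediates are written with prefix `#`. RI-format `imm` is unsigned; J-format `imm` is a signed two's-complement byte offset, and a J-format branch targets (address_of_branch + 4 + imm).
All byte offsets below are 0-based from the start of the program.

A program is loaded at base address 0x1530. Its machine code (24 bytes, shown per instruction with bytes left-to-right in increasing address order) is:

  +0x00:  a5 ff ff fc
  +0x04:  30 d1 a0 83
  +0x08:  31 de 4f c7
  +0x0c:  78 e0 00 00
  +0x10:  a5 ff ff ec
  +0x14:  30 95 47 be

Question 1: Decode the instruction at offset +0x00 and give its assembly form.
+0x00: a5 ff ff fc ⇒ word 0xa5fffffc (big)
  opcode bits[31:25]=0x52: bz/J
  imm: (w>>0)&0x1ffffff=0x1fffffc (s25→-4) → #-4

bz #-4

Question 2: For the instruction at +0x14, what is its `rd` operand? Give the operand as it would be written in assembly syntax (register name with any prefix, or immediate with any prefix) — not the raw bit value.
[14] 30 95 47 be → 0x309547be
  op=0x309547be>>25=0x18 ⇒ cmpi (RI)
  [24:23] rd=1 = bx
  [22:0] imm=1394622 = #1394622

bx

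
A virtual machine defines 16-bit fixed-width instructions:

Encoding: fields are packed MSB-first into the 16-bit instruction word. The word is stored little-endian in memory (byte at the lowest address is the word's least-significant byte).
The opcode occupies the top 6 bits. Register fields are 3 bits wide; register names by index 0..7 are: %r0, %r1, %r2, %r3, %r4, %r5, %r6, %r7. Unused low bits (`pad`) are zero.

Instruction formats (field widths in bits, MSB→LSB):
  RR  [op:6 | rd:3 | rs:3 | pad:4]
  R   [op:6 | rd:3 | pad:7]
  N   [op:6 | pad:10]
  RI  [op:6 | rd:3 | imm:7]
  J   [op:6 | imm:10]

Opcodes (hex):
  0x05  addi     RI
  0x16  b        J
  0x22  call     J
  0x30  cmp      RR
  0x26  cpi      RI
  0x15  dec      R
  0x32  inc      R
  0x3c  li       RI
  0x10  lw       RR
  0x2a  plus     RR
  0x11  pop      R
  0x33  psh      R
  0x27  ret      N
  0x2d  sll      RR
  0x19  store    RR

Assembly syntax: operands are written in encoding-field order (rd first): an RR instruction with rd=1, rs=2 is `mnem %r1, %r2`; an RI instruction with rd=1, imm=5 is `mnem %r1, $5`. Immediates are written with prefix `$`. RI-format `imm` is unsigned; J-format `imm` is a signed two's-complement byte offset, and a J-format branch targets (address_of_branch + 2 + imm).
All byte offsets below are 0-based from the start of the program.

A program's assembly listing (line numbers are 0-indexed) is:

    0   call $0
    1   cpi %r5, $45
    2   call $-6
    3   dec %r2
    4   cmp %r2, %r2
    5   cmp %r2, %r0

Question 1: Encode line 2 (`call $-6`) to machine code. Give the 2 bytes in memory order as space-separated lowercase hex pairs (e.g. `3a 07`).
2. call fields op=0x22:6|imm=-6:10 → word 8bfah → fa 8b

fa 8b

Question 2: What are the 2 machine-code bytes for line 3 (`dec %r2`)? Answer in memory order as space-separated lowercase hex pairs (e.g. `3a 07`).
line 3 (dec): pack op=0x15:6|rd=2:3|pad=0:7 = 0x5500; little→ 00 55

00 55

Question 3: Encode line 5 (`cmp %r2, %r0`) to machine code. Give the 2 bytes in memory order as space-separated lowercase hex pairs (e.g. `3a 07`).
00 c1

line 5 (cmp): pack op=0x30:6|rd=2:3|rs=0:3|pad=0:4 = 0xc100; little→ 00 c1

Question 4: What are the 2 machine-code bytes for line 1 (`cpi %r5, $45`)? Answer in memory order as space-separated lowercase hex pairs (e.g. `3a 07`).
1. cpi fields op=0x26:6|rd=5:3|imm=45:7 → word 9aadh → ad 9a

ad 9a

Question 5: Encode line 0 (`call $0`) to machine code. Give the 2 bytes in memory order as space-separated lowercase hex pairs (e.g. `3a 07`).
L0: call op=0x22:6|imm=0:10 ⇒ 0x8800 ⇒ little 00 88

00 88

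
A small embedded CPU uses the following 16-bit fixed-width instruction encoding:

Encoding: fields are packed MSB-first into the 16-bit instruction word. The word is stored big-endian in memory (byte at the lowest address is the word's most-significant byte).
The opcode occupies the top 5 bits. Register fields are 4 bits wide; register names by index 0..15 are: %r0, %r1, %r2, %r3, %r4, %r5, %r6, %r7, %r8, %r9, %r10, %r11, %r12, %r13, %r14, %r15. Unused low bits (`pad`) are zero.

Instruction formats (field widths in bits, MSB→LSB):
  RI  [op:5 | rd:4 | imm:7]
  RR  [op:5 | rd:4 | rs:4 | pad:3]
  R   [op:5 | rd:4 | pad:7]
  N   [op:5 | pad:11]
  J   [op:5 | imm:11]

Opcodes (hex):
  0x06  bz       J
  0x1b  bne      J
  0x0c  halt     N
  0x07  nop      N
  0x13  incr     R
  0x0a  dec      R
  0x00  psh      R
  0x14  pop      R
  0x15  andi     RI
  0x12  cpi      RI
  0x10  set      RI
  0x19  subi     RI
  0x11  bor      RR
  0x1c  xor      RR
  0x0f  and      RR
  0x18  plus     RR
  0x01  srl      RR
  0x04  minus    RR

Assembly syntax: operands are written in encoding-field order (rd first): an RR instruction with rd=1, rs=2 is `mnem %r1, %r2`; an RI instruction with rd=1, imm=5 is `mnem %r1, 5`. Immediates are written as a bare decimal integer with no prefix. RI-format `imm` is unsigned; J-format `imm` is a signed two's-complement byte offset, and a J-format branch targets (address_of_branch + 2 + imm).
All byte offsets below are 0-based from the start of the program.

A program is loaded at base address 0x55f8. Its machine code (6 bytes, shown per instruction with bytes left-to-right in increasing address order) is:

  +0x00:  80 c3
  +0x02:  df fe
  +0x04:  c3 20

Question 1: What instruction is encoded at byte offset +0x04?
plus %r6, %r4

[04] c3 20 → 0xc320
  opcode bits[15:11]=0x18: plus/RR
  rd: (w>>7)&0xf=0x6 → %r6
  rs: (w>>3)&0xf=0x4 → %r4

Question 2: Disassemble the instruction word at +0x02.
bne -2

off 0x02: read df fe as big → 0xdffe
  op=0xdffe>>11=0x1b ⇒ bne (J)
  [10:0] imm=2046 (s11→-2) = -2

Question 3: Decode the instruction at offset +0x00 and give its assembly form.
@+00  big-endian(80 c3) = 0x80c3
  op=0x80c3>>11=0x10 ⇒ set (RI)
  rd: (w>>7)&0xf=0x1 → %r1
  imm: (w>>0)&0x7f=0x43 → 67

set %r1, 67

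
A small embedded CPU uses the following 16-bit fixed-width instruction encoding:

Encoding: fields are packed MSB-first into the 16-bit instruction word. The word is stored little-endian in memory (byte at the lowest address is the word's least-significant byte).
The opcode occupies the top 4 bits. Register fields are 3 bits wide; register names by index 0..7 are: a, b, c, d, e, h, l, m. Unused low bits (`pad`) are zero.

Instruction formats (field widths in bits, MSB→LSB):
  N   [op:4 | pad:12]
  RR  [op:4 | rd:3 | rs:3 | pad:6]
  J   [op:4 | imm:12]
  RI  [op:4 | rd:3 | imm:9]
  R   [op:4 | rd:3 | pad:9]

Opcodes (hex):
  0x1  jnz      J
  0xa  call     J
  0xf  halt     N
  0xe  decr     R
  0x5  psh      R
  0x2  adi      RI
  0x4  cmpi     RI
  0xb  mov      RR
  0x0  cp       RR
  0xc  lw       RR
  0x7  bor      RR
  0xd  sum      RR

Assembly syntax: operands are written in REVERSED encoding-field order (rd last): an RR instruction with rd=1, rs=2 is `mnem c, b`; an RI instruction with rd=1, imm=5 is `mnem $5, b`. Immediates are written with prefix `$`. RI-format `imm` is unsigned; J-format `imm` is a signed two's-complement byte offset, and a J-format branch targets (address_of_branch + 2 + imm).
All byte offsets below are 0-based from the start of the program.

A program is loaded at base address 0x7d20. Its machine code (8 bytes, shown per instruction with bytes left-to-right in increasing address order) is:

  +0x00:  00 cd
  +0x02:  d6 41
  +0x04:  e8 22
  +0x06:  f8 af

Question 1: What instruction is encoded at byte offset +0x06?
[06] f8 af → 0xaff8
  op=0xaff8>>12=0xa ⇒ call (J)
  imm@[11:0]=0xff8 (s12→-8) ⇒ $-8

call $-8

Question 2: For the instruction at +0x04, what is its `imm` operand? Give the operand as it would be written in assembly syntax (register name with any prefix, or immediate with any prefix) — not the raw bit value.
$232

@+04  little-endian(e8 22) = 0x22e8
  opcode bits[15:12]=0x2: adi/RI
  rd: (w>>9)&0x7=0x1 → b
  imm: (w>>0)&0x1ff=0xe8 → $232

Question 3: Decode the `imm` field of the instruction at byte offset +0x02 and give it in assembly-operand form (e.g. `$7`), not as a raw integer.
$470

@+02  little-endian(d6 41) = 0x41d6
  top 4b → 0x4 → cmpi [RI]
  [11:9] rd=0 = a
  [8:0] imm=470 = $470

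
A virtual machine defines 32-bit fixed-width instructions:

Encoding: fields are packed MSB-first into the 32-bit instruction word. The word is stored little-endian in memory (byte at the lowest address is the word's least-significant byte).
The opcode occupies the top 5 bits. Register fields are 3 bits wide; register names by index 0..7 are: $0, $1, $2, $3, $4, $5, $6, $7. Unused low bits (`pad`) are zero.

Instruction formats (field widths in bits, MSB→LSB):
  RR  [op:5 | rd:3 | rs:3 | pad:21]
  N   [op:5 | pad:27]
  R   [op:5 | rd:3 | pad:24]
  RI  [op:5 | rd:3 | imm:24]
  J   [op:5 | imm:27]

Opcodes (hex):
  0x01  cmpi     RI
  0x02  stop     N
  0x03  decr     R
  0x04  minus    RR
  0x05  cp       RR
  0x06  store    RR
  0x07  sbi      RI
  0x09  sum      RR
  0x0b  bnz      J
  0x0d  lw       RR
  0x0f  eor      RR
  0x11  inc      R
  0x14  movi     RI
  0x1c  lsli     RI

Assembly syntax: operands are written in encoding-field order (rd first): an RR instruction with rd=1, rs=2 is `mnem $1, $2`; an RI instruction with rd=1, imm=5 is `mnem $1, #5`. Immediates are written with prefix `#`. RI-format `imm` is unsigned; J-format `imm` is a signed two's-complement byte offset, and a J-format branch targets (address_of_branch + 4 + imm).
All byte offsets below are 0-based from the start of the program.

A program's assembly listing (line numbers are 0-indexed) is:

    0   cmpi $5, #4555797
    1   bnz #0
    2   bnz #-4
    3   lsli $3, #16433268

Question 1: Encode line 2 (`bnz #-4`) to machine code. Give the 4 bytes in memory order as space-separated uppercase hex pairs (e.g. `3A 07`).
line 2 (bnz): pack op=0xb:5|imm=-4:27 = 0x5ffffffc; little→ fc ff ff 5f

FC FF FF 5F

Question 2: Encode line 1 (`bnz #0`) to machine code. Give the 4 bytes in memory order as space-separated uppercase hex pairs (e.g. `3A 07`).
L1: bnz op=0xb:5|imm=0:27 ⇒ 0x58000000 ⇒ little 00 00 00 58

00 00 00 58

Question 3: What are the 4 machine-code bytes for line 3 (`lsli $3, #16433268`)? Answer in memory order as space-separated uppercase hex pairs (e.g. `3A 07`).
line 3 (lsli): pack op=0x1c:5|rd=3:3|imm=16433268:24 = 0xe3fac074; little→ 74 c0 fa e3

74 C0 FA E3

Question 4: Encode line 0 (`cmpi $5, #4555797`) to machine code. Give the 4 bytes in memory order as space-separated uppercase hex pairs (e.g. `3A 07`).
0. cmpi fields op=0x1:5|rd=5:3|imm=4555797:24 → word 0d458415h → 15 84 45 0d

15 84 45 0D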